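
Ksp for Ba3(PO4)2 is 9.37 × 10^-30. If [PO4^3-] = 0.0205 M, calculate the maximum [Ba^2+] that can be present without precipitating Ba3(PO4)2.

[Ba^2+] = 2.81e-9 M

Ba3(PO4)2(s) ⇌ 3 Ba^2+ + 2 PO4^3-
Ksp = [Ba^2+]^3[PO4^3-]^2
Precipitation begins when Q = Ksp. With [PO4^3-] = 0.0205 M:
9.37 × 10^-30 = (0.0205)^2 × [Ba^2+]^3
[Ba^2+] = (9.37 × 10^-30 / 4.203 × 10^-4)^(1/3) = 2.81 × 10^-9 M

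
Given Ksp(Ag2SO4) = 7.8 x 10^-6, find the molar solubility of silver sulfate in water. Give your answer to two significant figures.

0.012 M

Ag2SO4(s) <=> 2 Ag^+ + SO4^2-
Ksp = [Ag^+]^2[SO4^2-]
If s mol/L of Ag2SO4 dissolves, [Ag^+] = 2s and [SO4^2-] = s.
Substituting: Ksp = (2s)^2s = 4s^3
s = (7.8 x 10^-6 / 4)^(1/3) = 1.2 × 10^-2 M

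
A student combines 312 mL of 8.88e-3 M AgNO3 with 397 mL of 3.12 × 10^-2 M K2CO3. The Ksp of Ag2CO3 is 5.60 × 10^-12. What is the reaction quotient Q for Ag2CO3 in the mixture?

Total volume = 312 + 397 = 709 mL.
[Ag^+] = 8.88 × 10^-3 × (312/709) = 3.908 x 10^-3 M
[CO3^2-] = 3.12 × 10^-2 × (397/709) = 1.747 × 10^-2 M
Ag2CO3(s) ⇌ 2 Ag^+(aq) + CO3^2-(aq), so Q = [Ag^+]^2[CO3^2-]
Q = (3.908 x 10^-3)^2(1.747 × 10^-2) = 2.67 x 10^-7
Q > Ksp, so Ag2CO3 will precipitate.

Q ≈ 2.67 × 10^-7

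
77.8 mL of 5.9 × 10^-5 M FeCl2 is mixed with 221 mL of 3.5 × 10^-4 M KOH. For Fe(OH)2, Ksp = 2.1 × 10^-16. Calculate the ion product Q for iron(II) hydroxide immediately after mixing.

Total volume = 77.8 + 221 = 298.8 mL.
[Fe^2+] = 5.9 x 10^-5 × (77.8/298.8) = 1.54 × 10^-5 M
[OH^-] = 3.5 × 10^-4 × (221/298.8) = 2.59 × 10^-4 M
Fe(OH)2(s) <=> Fe^2+(aq) + 2 OH^-(aq), so Q = [Fe^2+][OH^-]^2
Q = (1.54 x 10^-5)(2.59 × 10^-4)^2 = 1.0 × 10^-12
Q > Ksp, so Fe(OH)2 will precipitate.

Q = 1.0 × 10^-12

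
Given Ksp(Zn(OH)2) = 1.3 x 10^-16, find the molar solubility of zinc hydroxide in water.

Zn(OH)2(s) <=> Zn^2+ + 2 OH^-
Ksp = [Zn^2+][OH^-]^2
Let s = molar solubility. Then [Zn^2+] = s and [OH^-] = 2s.
Substituting: Ksp = s(2s)^2 = 4s^3
s^3 = 1.3 x 10^-16 / 4, so s = 3.2 x 10^-6 M

s = 3.2 x 10^-6 M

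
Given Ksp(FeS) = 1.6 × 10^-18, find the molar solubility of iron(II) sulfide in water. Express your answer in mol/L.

FeS(s) ⇌ Fe^2+(aq) + S^2-(aq)
Ksp = [Fe^2+][S^2-]
If s mol/L of FeS dissolves, [Fe^2+] = s and [S^2-] = s.
Ksp = s^2
s = (1.6 × 10^-18)^(1/2) = 1.3 × 10^-9 M

s = 1.3 × 10^-9 M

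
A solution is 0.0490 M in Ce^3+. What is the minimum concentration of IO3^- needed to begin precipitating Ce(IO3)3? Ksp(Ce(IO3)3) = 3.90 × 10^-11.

Ce(IO3)3(s) ⇌ Ce^3+(aq) + 3 IO3^-(aq)
Ksp = [Ce^3+][IO3^-]^3
Precipitation begins when Q = Ksp. With [Ce^3+] = 0.0490 M:
3.90 × 10^-11 = (0.0490) × [IO3^-]^3
[IO3^-] = (3.90 × 10^-11 / 4.90 × 10^-2)^(1/3) = 9.27 × 10^-4 M

[IO3^-] = 9.27e-4 M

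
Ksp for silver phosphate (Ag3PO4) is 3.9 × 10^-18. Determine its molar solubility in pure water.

s ≈ 1.9e-5 M

Ag3PO4(s) ⇌ 3 Ag^+(aq) + PO4^3-(aq)
Ksp = [Ag^+]^3[PO4^3-]
With molar solubility s: [Ag^+] = 3s, [PO4^3-] = s.
So Ksp = (3s)^3 × s = 27s^4
s^4 = 3.9 × 10^-18 / 27, so s = 1.9 × 10^-5 M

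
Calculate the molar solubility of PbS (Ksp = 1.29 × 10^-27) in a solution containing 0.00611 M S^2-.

2.11 × 10^-25 M

PbS(s) ⇌ Pb^2+ + S^2-
Ksp = [Pb^2+][S^2-]
Let s = moles of PbS that dissolve per litre. [Pb^2+] = s, [S^2-] = 0.00611 + s ≈ 0.00611 (common-ion effect: S^2- is already 0.00611 M).
Ksp ≈ s × 0.00611
s = 2.11 × 10^-25 M
Check: s = 2.1 × 10^-25 ≪ 0.00611, so the approximation is valid.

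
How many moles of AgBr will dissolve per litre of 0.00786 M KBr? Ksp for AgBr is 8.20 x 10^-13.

s = 1.04 × 10^-10 M

AgBr(s) ⇌ Ag^+ + Br^-
Ksp = [Ag^+][Br^-]
Let s = moles of AgBr that dissolve per litre. [Ag^+] = s, [Br^-] = 0.00786 + s ≈ 0.00786 (common-ion effect: Br^- is already 0.00786 M).
Ksp ≈ s × 0.00786
s = 1.04 × 10^-10 M
Check: s = 1.0 × 10^-10 ≪ 0.00786, so the approximation is valid.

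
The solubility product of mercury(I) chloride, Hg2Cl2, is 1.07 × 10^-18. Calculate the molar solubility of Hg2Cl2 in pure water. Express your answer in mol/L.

Hg2Cl2(s) ⇌ Hg2^2+ + 2 Cl^-
Ksp = [Hg2^2+][Cl^-]^2
Let s = molar solubility. Then [Hg2^2+] = s and [Cl^-] = 2s.
Ksp = s(2s)^2 = 4s^3
s^3 = 1.07 × 10^-18 / 4, so s = 6.44 × 10^-7 M

s ≈ 6.44e-7 M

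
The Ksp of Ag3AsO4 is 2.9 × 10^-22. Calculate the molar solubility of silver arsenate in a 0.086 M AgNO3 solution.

Ag3AsO4(s) <=> 3 Ag^+(aq) + AsO4^3-(aq)
Ksp = [Ag^+]^3[AsO4^3-]
If s mol/L dissolves here, [Ag^+] = 0.086 + 3s ≈ 0.086, [AsO4^3-] = s (common-ion effect: Ag^+ is already 0.086 M).
Ksp ≈ (0.086)^3 × s
s = 4.6 × 10^-19 M
Check: 3s = 1.4 × 10^-18 ≪ 0.086, so the approximation is valid.

4.6e-19 M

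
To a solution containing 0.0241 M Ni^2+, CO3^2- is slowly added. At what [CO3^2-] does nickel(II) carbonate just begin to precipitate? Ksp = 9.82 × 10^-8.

[CO3^2-] ≈ 4.07e-6 M

NiCO3(s) <=> Ni^2+(aq) + CO3^2-(aq)
Ksp = [Ni^2+][CO3^2-]
Precipitation begins when Q = Ksp. With [Ni^2+] = 0.0241 M:
9.82 × 10^-8 = (0.0241) × [CO3^2-]
[CO3^2-] = (9.82 × 10^-8 / 2.41 x 10^-2) = 4.07 × 10^-6 M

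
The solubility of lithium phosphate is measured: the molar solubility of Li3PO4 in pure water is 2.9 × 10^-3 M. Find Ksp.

Ksp ≈ 1.9e-9

Li3PO4(s) <=> 3 Li^+ + PO4^3-
Let s = molar solubility. Then [Li^+] = 3s and [PO4^3-] = s.
Ksp = [Li^+]^3[PO4^3-]
Substituting: Ksp = (3s)^3s = 27s^4
Ksp = 27 × (2.9 x 10^-3)^4 = 1.9 × 10^-9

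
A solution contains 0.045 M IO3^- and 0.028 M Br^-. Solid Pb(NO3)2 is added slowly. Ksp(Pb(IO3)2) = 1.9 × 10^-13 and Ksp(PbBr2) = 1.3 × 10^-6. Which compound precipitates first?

Pb(IO3)2

Precipitation of each salt starts when its ion product equals its Ksp.
For Pb(IO3)2: 1.9 × 10^-13 = (0.045)^2 × [Pb^2+]  ⇒  [Pb^2+] = 9.4 x 10^-11 M.
For PbBr2: 1.3 × 10^-6 = (0.028)^2 × [Pb^2+]  ⇒  [Pb^2+] = 1.7 x 10^-3 M.
The salt with the lower threshold [Pb^2+] precipitates first: Pb(IO3)2.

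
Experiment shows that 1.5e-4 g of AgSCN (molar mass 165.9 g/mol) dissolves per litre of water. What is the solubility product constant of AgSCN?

Molar solubility s = (1.5 x 10^-4 g/L) / (165.9 g/mol) = 9.04 × 10^-7 M.
AgSCN(s) <=> Ag^+(aq) + SCN^-(aq)
For each mole of AgSCN that dissolves: [Ag^+] = s, [SCN^-] = s.
Ksp = [Ag^+][SCN^-]
Ksp = s × s = s^2
With s = 9.04 × 10^-7: Ksp = 8.2 × 10^-13

Ksp ≈ 8.2 × 10^-13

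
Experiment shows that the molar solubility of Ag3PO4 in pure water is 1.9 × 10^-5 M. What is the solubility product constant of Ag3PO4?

Ag3PO4(s) ⇌ 3 Ag^+ + PO4^3-
With molar solubility s: [Ag^+] = 3s, [PO4^3-] = s.
Ksp = [Ag^+]^3[PO4^3-]
Ksp = (3s)^3s = 27s^4
With s = 1.9 x 10^-5: Ksp = 3.5 x 10^-18

Ksp ≈ 3.5e-18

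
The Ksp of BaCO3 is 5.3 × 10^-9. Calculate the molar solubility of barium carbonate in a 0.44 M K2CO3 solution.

BaCO3(s) <=> Ba^2+(aq) + CO3^2-(aq)
Ksp = [Ba^2+][CO3^2-]
Let s = moles of BaCO3 that dissolve per litre. [Ba^2+] = s, [CO3^2-] = 0.44 + s ≈ 0.44 (since CO3^2- from K2CO3 dominates).
Ksp ≈ s × 0.44
s = 1.2 × 10^-8 M
Check: s = 1.2 x 10^-8 ≪ 0.44, so the approximation is valid.

1.2 × 10^-8 M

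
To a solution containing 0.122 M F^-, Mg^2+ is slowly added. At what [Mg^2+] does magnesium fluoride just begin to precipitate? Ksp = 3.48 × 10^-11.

2.34 × 10^-9 M

MgF2(s) ⇌ Mg^2+(aq) + 2 F^-(aq)
Ksp = [Mg^2+][F^-]^2
Precipitation begins when Q = Ksp. With [F^-] = 0.122 M:
3.48 × 10^-11 = (0.122)^2 × [Mg^2+]
[Mg^2+] = (3.48 × 10^-11 / 1.488 x 10^-2) = 2.34 x 10^-9 M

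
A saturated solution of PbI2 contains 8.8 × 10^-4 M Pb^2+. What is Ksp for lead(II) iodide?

PbI2(s) ⇌ Pb^2+ + 2 I^-
Stoichiometry gives [I^-] = (2/1)[Pb^2+] = 1.76 × 10^-3 M.
Ksp = [Pb^2+][I^-]^2
Ksp = 8.8 × 10^-4 × (1.76 × 10^-3)^2 = 2.7 x 10^-9

2.7e-9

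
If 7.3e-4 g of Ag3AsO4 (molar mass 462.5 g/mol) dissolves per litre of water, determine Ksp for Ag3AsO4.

Molar solubility s = (7.3 × 10^-4 g/L) / (462.5 g/mol) = 1.58 × 10^-6 M.
Ag3AsO4(s) ⇌ 3 Ag^+(aq) + AsO4^3-(aq)
Let s = molar solubility. Then [Ag^+] = 3s and [AsO4^3-] = s.
Ksp = [Ag^+]^3[AsO4^3-]
Substituting: Ksp = (3s)^3s = 27s^4
With s = 1.58 × 10^-6: Ksp = 1.7 x 10^-22

Ksp ≈ 1.7 × 10^-22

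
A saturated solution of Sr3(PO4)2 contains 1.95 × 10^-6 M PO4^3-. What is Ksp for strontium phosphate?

9.52e-29

Sr3(PO4)2(s) ⇌ 3 Sr^2+ + 2 PO4^3-
Stoichiometry gives [Sr^2+] = (3/2)[PO4^3-] = 2.925 × 10^-6 M.
Ksp = [Sr^2+]^3[PO4^3-]^2
Ksp = (2.925 x 10^-6)^3 × (1.95 × 10^-6)^2 = 9.52 x 10^-29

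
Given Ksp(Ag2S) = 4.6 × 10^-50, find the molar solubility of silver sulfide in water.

Ag2S(s) <=> 2 Ag^+ + S^2-
Ksp = [Ag^+]^2[S^2-]
With molar solubility s: [Ag^+] = 2s, [S^2-] = s.
Ksp = (2s)^2s = 4s^3
Solving, s = (4.6 × 10^-50/4)^(1/3) = 2.3 × 10^-17 M

s ≈ 2.3 x 10^-17 M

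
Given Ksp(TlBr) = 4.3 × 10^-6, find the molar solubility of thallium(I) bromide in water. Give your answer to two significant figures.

s = 2.1 x 10^-3 M

TlBr(s) <=> Tl^+ + Br^-
Ksp = [Tl^+][Br^-]
For each mole of TlBr that dissolves: [Tl^+] = s, [Br^-] = s.
Ksp = (s)(s) = s^2
s = (4.3 × 10^-6)^(1/2) = 2.1 × 10^-3 M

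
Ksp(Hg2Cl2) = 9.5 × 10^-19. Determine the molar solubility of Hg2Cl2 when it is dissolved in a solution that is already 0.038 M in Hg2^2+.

Hg2Cl2(s) <=> Hg2^2+ + 2 Cl^-
Ksp = [Hg2^2+][Cl^-]^2
Let s be the molar solubility in this solution. [Hg2^2+] = 0.038 + s ≈ 0.038, [Cl^-] = 2s (Ksp is small, so little additional dissolves).
Ksp ≈ 0.038 × (2s)^2
s = 2.5 x 10^-9 M
Check: s = 2.5 x 10^-9 ≪ 0.038, so the approximation is valid.

s ≈ 2.5e-9 M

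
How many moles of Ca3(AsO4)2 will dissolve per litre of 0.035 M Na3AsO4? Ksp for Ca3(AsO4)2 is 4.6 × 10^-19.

Ca3(AsO4)2(s) ⇌ 3 Ca^2+(aq) + 2 AsO4^3-(aq)
Ksp = [Ca^2+]^3[AsO4^3-]^2
Let s = moles of Ca3(AsO4)2 that dissolve per litre. [Ca^2+] = 3s, [AsO4^3-] = 0.035 + 2s ≈ 0.035 (Ksp is small, so little additional dissolves).
Ksp ≈ (3s)^3 × (0.035)^2
s = 2.4 × 10^-6 M
Check: 2s = 4.8 × 10^-6 ≪ 0.035, so the approximation is valid.

s = 2.4 × 10^-6 M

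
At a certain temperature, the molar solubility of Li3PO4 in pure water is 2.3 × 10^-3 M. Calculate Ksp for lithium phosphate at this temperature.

Ksp = 7.6 × 10^-10

Li3PO4(s) ⇌ 3 Li^+ + PO4^3-
For each mole of Li3PO4 that dissolves: [Li^+] = 3s, [PO4^3-] = s.
Ksp = [Li^+]^3[PO4^3-]
So Ksp = (3s)^3 × s = 27s^4
With s = 2.3 × 10^-3: Ksp = 7.6 × 10^-10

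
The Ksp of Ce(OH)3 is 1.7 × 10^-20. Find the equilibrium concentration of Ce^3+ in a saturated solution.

Ce(OH)3(s) ⇌ Ce^3+(aq) + 3 OH^-(aq)
Ksp = [Ce^3+][OH^-]^3
If s mol/L of Ce(OH)3 dissolves, [Ce^3+] = s and [OH^-] = 3s.
Substituting: Ksp = s(3s)^3 = 27s^4
Solving, s = (1.7 × 10^-20/27)^(1/4) = 5.01 x 10^-6 M
[Ce^3+] = s = 5.0 × 10^-6 M

[Ce^3+] ≈ 5.0e-6 M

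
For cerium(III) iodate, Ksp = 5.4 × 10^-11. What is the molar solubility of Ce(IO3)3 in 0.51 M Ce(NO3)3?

s = 1.6e-4 M

Ce(IO3)3(s) <=> Ce^3+ + 3 IO3^-
Ksp = [Ce^3+][IO3^-]^3
Let s = moles of Ce(IO3)3 that dissolve per litre. [Ce^3+] = 0.51 + s ≈ 0.51, [IO3^-] = 3s (Ksp is small, so little additional dissolves).
Ksp ≈ 0.51 × (3s)^3
s = 1.6 × 10^-4 M
Check: s = 1.6 x 10^-4 ≪ 0.51, so the approximation is valid.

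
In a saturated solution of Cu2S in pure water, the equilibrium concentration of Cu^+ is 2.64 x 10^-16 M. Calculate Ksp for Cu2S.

9.20e-48

Cu2S(s) ⇌ 2 Cu^+ + S^2-
Stoichiometry gives [S^2-] = (1/2)[Cu^+] = 1.320 × 10^-16 M.
Ksp = [Cu^+]^2[S^2-]
Ksp = (2.64 x 10^-16)^2 × 1.320 × 10^-16 = 9.20 x 10^-48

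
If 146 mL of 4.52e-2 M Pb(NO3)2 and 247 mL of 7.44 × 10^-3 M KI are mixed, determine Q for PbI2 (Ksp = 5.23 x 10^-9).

Total volume = 146 + 247 = 393 mL.
[Pb^2+] = 4.52 × 10^-2 × (146/393) = 1.679 × 10^-2 M
[I^-] = 7.44 x 10^-3 × (247/393) = 4.676 × 10^-3 M
PbI2(s) ⇌ Pb^2+ + 2 I^-, so Q = [Pb^2+][I^-]^2
Q = (1.679 × 10^-2)(4.676 x 10^-3)^2 = 3.67 × 10^-7
Q > Ksp, so PbI2 will precipitate.

3.67 × 10^-7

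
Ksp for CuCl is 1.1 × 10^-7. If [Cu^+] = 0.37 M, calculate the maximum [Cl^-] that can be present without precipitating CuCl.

3.0 × 10^-7 M

CuCl(s) ⇌ Cu^+(aq) + Cl^-(aq)
Ksp = [Cu^+][Cl^-]
Precipitation begins when Q = Ksp. With [Cu^+] = 0.37 M:
1.1 × 10^-7 = (0.37) × [Cl^-]
[Cl^-] = (1.1 × 10^-7 / 3.7 × 10^-1) = 3.0 x 10^-7 M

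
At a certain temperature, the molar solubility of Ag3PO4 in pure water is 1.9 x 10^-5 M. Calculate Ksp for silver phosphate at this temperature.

3.5 × 10^-18

Ag3PO4(s) ⇌ 3 Ag^+ + PO4^3-
Let s = molar solubility. Then [Ag^+] = 3s and [PO4^3-] = s.
Ksp = [Ag^+]^3[PO4^3-]
Ksp = (3s)^3s = 27s^4
Ksp = 27 × (1.9 x 10^-5)^4 = 3.5 × 10^-18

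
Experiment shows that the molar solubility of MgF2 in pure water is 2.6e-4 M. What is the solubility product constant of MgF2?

Ksp = 7.0 × 10^-11

MgF2(s) ⇌ Mg^2+ + 2 F^-
If s mol/L of MgF2 dissolves, [Mg^2+] = s and [F^-] = 2s.
Ksp = [Mg^2+][F^-]^2
Ksp = s(2s)^2 = 4s^3
With s = 2.6 × 10^-4: Ksp = 7.0 × 10^-11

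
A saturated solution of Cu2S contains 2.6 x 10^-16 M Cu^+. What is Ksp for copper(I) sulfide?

Cu2S(s) <=> 2 Cu^+ + S^2-
Stoichiometry gives [S^2-] = (1/2)[Cu^+] = 1.30 x 10^-16 M.
Ksp = [Cu^+]^2[S^2-]
Ksp = (2.6 × 10^-16)^2 × 1.30 x 10^-16 = 8.8 x 10^-48

8.8e-48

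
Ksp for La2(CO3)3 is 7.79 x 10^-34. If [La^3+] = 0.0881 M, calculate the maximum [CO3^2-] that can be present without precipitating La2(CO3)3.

[CO3^2-] = 4.65e-11 M

La2(CO3)3(s) ⇌ 2 La^3+(aq) + 3 CO3^2-(aq)
Ksp = [La^3+]^2[CO3^2-]^3
Precipitation begins when Q = Ksp. With [La^3+] = 0.0881 M:
7.79 x 10^-34 = (0.0881)^2 × [CO3^2-]^3
[CO3^2-] = (7.79 x 10^-34 / 7.762 × 10^-3)^(1/3) = 4.65 × 10^-11 M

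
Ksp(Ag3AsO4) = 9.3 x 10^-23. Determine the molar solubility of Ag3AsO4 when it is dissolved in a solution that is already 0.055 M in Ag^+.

Ag3AsO4(s) ⇌ 3 Ag^+ + AsO4^3-
Ksp = [Ag^+]^3[AsO4^3-]
Let s = moles of Ag3AsO4 that dissolve per litre. [Ag^+] = 0.055 + 3s ≈ 0.055, [AsO4^3-] = s (common-ion effect: Ag^+ is already 0.055 M).
Ksp ≈ (0.055)^3 × s
s = 5.6 × 10^-19 M
Check: 3s = 1.7 × 10^-18 ≪ 0.055, so the approximation is valid.

s ≈ 5.6e-19 M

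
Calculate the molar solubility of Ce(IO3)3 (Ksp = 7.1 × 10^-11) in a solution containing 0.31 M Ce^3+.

Ce(IO3)3(s) <=> Ce^3+ + 3 IO3^-
Ksp = [Ce^3+][IO3^-]^3
If s mol/L dissolves here, [Ce^3+] = 0.31 + s ≈ 0.31, [IO3^-] = 3s (Ksp is small, so little additional dissolves).
Ksp ≈ 0.31 × (3s)^3
s = 2.0 x 10^-4 M
Check: s = 2.0 x 10^-4 ≪ 0.31, so the approximation is valid.

s ≈ 2.0 × 10^-4 M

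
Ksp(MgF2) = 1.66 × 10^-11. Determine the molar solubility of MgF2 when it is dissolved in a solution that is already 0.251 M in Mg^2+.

MgF2(s) <=> Mg^2+(aq) + 2 F^-(aq)
Ksp = [Mg^2+][F^-]^2
If s mol/L dissolves here, [Mg^2+] = 0.251 + s ≈ 0.251, [F^-] = 2s (since the Mg^2+ already present dominates).
Ksp ≈ 0.251 × (2s)^2
s = 4.07 x 10^-6 M
Check: s = 4.1 x 10^-6 ≪ 0.251, so the approximation is valid.

4.07e-6 M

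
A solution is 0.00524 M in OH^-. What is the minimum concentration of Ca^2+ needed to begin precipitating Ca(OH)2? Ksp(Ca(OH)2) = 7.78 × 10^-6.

Ca(OH)2(s) ⇌ Ca^2+(aq) + 2 OH^-(aq)
Ksp = [Ca^2+][OH^-]^2
Precipitation begins when Q = Ksp. With [OH^-] = 0.00524 M:
7.78 × 10^-6 = (0.00524)^2 × [Ca^2+]
[Ca^2+] = (7.78 × 10^-6 / 2.746 × 10^-5) = 2.83 x 10^-1 M

[Ca^2+] ≈ 0.283 M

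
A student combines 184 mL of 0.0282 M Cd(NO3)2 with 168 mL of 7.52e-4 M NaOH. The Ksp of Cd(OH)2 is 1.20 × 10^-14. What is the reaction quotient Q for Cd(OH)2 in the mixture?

1.90 x 10^-9

Total volume = 184 + 168 = 352 mL.
[Cd^2+] = 2.82 × 10^-2 × (184/352) = 1.474 × 10^-2 M
[OH^-] = 7.52 × 10^-4 × (168/352) = 3.589 × 10^-4 M
Cd(OH)2(s) <=> Cd^2+ + 2 OH^-, so Q = [Cd^2+][OH^-]^2
Q = (1.474 x 10^-2)(3.589 × 10^-4)^2 = 1.90 × 10^-9
Q > Ksp, so Cd(OH)2 will precipitate.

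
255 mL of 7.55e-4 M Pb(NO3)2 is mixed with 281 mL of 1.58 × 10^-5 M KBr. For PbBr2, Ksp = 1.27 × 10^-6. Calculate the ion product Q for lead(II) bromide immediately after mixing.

Q ≈ 2.46 × 10^-14

Total volume = 255 + 281 = 536 mL.
[Pb^2+] = 7.55 × 10^-4 × (255/536) = 3.592 x 10^-4 M
[Br^-] = 1.58 × 10^-5 × (281/536) = 8.283 x 10^-6 M
PbBr2(s) ⇌ Pb^2+(aq) + 2 Br^-(aq), so Q = [Pb^2+][Br^-]^2
Q = (3.592 x 10^-4)(8.283 × 10^-6)^2 = 2.46 x 10^-14
Q < Ksp, so no precipitate of PbBr2 forms.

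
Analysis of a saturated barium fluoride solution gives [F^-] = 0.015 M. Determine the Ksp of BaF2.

BaF2(s) ⇌ Ba^2+(aq) + 2 F^-(aq)
Stoichiometry gives [Ba^2+] = (1/2)[F^-] = 7.50 × 10^-3 M.
Ksp = [Ba^2+][F^-]^2
Ksp = 7.50 x 10^-3 × (1.5 × 10^-2)^2 = 1.7 × 10^-6

Ksp ≈ 1.7e-6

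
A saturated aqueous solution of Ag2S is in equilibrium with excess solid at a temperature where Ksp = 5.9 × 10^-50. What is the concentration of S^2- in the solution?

Ag2S(s) ⇌ 2 Ag^+ + S^2-
Ksp = [Ag^+]^2[S^2-]
For each mole of Ag2S that dissolves: [Ag^+] = 2s, [S^2-] = s.
Substituting: Ksp = (2s)^2s = 4s^3
s^3 = 5.9 × 10^-50 / 4, so s = 2.45 x 10^-17 M
[S^2-] = s = 2.5 × 10^-17 M

[S^2-] = 2.5e-17 M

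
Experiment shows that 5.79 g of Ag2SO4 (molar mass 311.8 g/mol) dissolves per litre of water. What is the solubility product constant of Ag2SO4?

Molar solubility s = (5.79 g/L) / (311.8 g/mol) = 1.857 × 10^-2 M.
Ag2SO4(s) ⇌ 2 Ag^+(aq) + SO4^2-(aq)
With molar solubility s: [Ag^+] = 2s, [SO4^2-] = s.
Ksp = [Ag^+]^2[SO4^2-]
Substituting: Ksp = (2s)^2s = 4s^3
Ksp = 4 × (1.857 × 10^-2)^3 = 2.56 × 10^-5

Ksp ≈ 2.56 × 10^-5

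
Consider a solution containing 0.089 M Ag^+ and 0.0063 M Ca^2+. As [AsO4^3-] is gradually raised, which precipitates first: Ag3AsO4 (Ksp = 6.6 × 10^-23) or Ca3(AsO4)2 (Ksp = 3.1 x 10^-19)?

Ag3AsO4

Precipitation of each salt starts when its ion product equals its Ksp.
For Ag3AsO4: 6.6 × 10^-23 = (0.089)^3 × [AsO4^3-]  ⇒  [AsO4^3-] = 9.4 x 10^-20 M.
For Ca3(AsO4)2: 3.1 x 10^-19 = (0.0063)^3 × [AsO4^3-]^2  ⇒  [AsO4^3-] = 1.1 x 10^-6 M.
The salt with the lower threshold [AsO4^3-] precipitates first: Ag3AsO4.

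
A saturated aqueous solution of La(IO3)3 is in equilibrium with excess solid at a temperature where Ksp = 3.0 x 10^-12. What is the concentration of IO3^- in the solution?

La(IO3)3(s) ⇌ La^3+ + 3 IO3^-
Ksp = [La^3+][IO3^-]^3
For each mole of La(IO3)3 that dissolves: [La^3+] = s, [IO3^-] = 3s.
Ksp = s(3s)^3 = 27s^4
Solving, s = (3.0 x 10^-12/27)^(1/4) = 5.77 × 10^-4 M
[IO3^-] = 3s = 1.7 x 10^-3 M

[IO3^-] = 1.7 × 10^-3 M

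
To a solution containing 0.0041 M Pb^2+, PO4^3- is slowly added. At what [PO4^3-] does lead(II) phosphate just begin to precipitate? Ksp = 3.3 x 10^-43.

2.2 x 10^-18 M

Pb3(PO4)2(s) ⇌ 3 Pb^2+ + 2 PO4^3-
Ksp = [Pb^2+]^3[PO4^3-]^2
Precipitation begins when Q = Ksp. With [Pb^2+] = 0.0041 M:
3.3 x 10^-43 = (0.0041)^3 × [PO4^3-]^2
[PO4^3-] = (3.3 x 10^-43 / 6.89 × 10^-8)^(1/2) = 2.2 x 10^-18 M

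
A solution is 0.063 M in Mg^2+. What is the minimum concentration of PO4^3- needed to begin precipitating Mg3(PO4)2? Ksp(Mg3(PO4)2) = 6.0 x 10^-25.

4.9 × 10^-11 M

Mg3(PO4)2(s) ⇌ 3 Mg^2+(aq) + 2 PO4^3-(aq)
Ksp = [Mg^2+]^3[PO4^3-]^2
Precipitation begins when Q = Ksp. With [Mg^2+] = 0.063 M:
6.0 x 10^-25 = (0.063)^3 × [PO4^3-]^2
[PO4^3-] = (6.0 x 10^-25 / 2.50 × 10^-4)^(1/2) = 4.9 × 10^-11 M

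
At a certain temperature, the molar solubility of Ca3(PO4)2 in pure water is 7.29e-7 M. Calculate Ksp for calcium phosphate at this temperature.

Ca3(PO4)2(s) ⇌ 3 Ca^2+(aq) + 2 PO4^3-(aq)
For each mole of Ca3(PO4)2 that dissolves: [Ca^2+] = 3s, [PO4^3-] = 2s.
Ksp = [Ca^2+]^3[PO4^3-]^2
Substituting: Ksp = (3s)^3(2s)^2 = 108s^5
Ksp = 108 × (7.29 × 10^-7)^5 = 2.22 x 10^-29

Ksp ≈ 2.22 x 10^-29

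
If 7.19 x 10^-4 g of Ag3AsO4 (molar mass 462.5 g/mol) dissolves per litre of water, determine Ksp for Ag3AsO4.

Molar solubility s = (7.19 × 10^-4 g/L) / (462.5 g/mol) = 1.555 × 10^-6 M.
Ag3AsO4(s) ⇌ 3 Ag^+(aq) + AsO4^3-(aq)
If s mol/L of Ag3AsO4 dissolves, [Ag^+] = 3s and [AsO4^3-] = s.
Ksp = [Ag^+]^3[AsO4^3-]
Substituting: Ksp = (3s)^3s = 27s^4
With s = 1.555 x 10^-6: Ksp = 1.58 x 10^-22

Ksp = 1.58 x 10^-22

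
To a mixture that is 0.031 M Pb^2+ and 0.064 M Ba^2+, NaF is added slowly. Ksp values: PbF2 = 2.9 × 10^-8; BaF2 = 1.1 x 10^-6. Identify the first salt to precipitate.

PbF2

Each salt begins to precipitate when Q = Ksp, i.e. when [F^-] reaches its threshold.
For PbF2: 2.9 × 10^-8 = 0.031 × [F^-]^2  ⇒  [F^-] = 9.7 x 10^-4 M.
For BaF2: 1.1 x 10^-6 = 0.064 × [F^-]^2  ⇒  [F^-] = 4.1 × 10^-3 M.
The salt with the lower threshold [F^-] precipitates first: PbF2.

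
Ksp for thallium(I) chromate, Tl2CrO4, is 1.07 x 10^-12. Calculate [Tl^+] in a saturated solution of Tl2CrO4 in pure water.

[Tl^+] = 1.29 x 10^-4 M

Tl2CrO4(s) ⇌ 2 Tl^+(aq) + CrO4^2-(aq)
Ksp = [Tl^+]^2[CrO4^2-]
If s mol/L of Tl2CrO4 dissolves, [Tl^+] = 2s and [CrO4^2-] = s.
Ksp = (2s)^2s = 4s^3
Solving, s = (1.07 x 10^-12/4)^(1/3) = 6.443 x 10^-5 M
[Tl^+] = 2s = 1.29 × 10^-4 M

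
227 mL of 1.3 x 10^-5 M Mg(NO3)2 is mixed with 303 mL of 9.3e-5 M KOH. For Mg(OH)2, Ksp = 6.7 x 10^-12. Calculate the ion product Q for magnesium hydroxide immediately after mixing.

Total volume = 227 + 303 = 530 mL.
[Mg^2+] = 1.3 × 10^-5 × (227/530) = 5.57 × 10^-6 M
[OH^-] = 9.3 x 10^-5 × (303/530) = 5.32 × 10^-5 M
Mg(OH)2(s) <=> Mg^2+(aq) + 2 OH^-(aq), so Q = [Mg^2+][OH^-]^2
Q = (5.57 × 10^-6)(5.32 × 10^-5)^2 = 1.6 x 10^-14
Q < Ksp, so no precipitate of Mg(OH)2 forms.

Q = 1.6e-14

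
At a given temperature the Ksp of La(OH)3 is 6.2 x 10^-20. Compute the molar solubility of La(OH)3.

La(OH)3(s) ⇌ La^3+ + 3 OH^-
Ksp = [La^3+][OH^-]^3
If s mol/L of La(OH)3 dissolves, [La^3+] = s and [OH^-] = 3s.
Substituting: Ksp = s(3s)^3 = 27s^4
s = (6.2 x 10^-20 / 27)^(1/4) = 6.9 × 10^-6 M

s = 6.9e-6 M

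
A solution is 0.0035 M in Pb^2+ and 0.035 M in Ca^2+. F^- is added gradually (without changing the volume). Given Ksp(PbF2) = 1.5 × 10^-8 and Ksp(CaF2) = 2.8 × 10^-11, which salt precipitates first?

Precipitation of each salt starts when its ion product equals its Ksp.
For PbF2: 1.5 × 10^-8 = 0.0035 × [F^-]^2  ⇒  [F^-] = 2.1 × 10^-3 M.
For CaF2: 2.8 × 10^-11 = 0.035 × [F^-]^2  ⇒  [F^-] = 2.8 × 10^-5 M.
The salt with the lower threshold [F^-] precipitates first: CaF2.

CaF2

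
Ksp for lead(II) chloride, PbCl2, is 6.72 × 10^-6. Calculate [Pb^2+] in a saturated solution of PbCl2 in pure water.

[Pb^2+] = 0.0119 M

PbCl2(s) ⇌ Pb^2+ + 2 Cl^-
Ksp = [Pb^2+][Cl^-]^2
If s mol/L of PbCl2 dissolves, [Pb^2+] = s and [Cl^-] = 2s.
So Ksp = s × (2s)^2 = 4s^3
s = (6.72 × 10^-6 / 4)^(1/3) = 1.189 × 10^-2 M
[Pb^2+] = s = 1.19 × 10^-2 M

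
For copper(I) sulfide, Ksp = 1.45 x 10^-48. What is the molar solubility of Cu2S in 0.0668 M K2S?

Cu2S(s) <=> 2 Cu^+(aq) + S^2-(aq)
Ksp = [Cu^+]^2[S^2-]
Let s be the molar solubility in this solution. [Cu^+] = 2s, [S^2-] = 0.0668 + s ≈ 0.0668 (since S^2- from K2S dominates).
Ksp ≈ (2s)^2 × 0.0668
s = 2.33 x 10^-24 M
Check: s = 2.3 × 10^-24 ≪ 0.0668, so the approximation is valid.

s ≈ 2.33 × 10^-24 M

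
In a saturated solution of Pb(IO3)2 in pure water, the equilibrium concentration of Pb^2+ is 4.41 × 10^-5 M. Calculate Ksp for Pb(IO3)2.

Pb(IO3)2(s) ⇌ Pb^2+ + 2 IO3^-
Stoichiometry gives [IO3^-] = (2/1)[Pb^2+] = 8.820 × 10^-5 M.
Ksp = [Pb^2+][IO3^-]^2
Ksp = 4.41 × 10^-5 × (8.820 × 10^-5)^2 = 3.43 × 10^-13

Ksp = 3.43e-13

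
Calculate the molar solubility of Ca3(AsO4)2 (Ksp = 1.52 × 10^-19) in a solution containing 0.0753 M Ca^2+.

9.43 × 10^-9 M

Ca3(AsO4)2(s) ⇌ 3 Ca^2+(aq) + 2 AsO4^3-(aq)
Ksp = [Ca^2+]^3[AsO4^3-]^2
Let s = moles of Ca3(AsO4)2 that dissolve per litre. [Ca^2+] = 0.0753 + 3s ≈ 0.0753, [AsO4^3-] = 2s (since the Ca^2+ already present dominates).
Ksp ≈ (0.0753)^3 × (2s)^2
s = 9.43 × 10^-9 M
Check: 3s = 2.8 x 10^-8 ≪ 0.0753, so the approximation is valid.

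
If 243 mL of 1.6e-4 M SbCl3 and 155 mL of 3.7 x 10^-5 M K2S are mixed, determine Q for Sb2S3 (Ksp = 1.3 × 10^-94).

Q = 2.9e-23

Total volume = 243 + 155 = 398 mL.
[Sb^3+] = 1.6 x 10^-4 × (243/398) = 9.77 x 10^-5 M
[S^2-] = 3.7 x 10^-5 × (155/398) = 1.44 × 10^-5 M
Sb2S3(s) ⇌ 2 Sb^3+(aq) + 3 S^2-(aq), so Q = [Sb^3+]^2[S^2-]^3
Q = (9.77 × 10^-5)^2(1.44 × 10^-5)^3 = 2.9 × 10^-23
Q > Ksp, so Sb2S3 will precipitate.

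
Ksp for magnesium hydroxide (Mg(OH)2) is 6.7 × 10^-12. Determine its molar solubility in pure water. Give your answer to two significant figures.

Mg(OH)2(s) ⇌ Mg^2+(aq) + 2 OH^-(aq)
Ksp = [Mg^2+][OH^-]^2
With molar solubility s: [Mg^2+] = s, [OH^-] = 2s.
Substituting: Ksp = s(2s)^2 = 4s^3
s^3 = 6.7 × 10^-12 / 4, so s = 1.2 × 10^-4 M

s = 1.2e-4 M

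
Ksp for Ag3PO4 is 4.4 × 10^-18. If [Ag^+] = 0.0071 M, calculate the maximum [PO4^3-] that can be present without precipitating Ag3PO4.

[PO4^3-] = 1.2 × 10^-11 M

Ag3PO4(s) ⇌ 3 Ag^+ + PO4^3-
Ksp = [Ag^+]^3[PO4^3-]
Precipitation begins when Q = Ksp. With [Ag^+] = 0.0071 M:
4.4 × 10^-18 = (0.0071)^3 × [PO4^3-]
[PO4^3-] = (4.4 × 10^-18 / 3.58 x 10^-7) = 1.2 x 10^-11 M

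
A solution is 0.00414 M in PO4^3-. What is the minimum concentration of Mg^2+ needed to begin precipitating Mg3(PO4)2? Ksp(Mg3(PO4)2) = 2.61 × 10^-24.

Mg3(PO4)2(s) ⇌ 3 Mg^2+ + 2 PO4^3-
Ksp = [Mg^2+]^3[PO4^3-]^2
Precipitation begins when Q = Ksp. With [PO4^3-] = 0.00414 M:
2.61 × 10^-24 = (0.00414)^2 × [Mg^2+]^3
[Mg^2+] = (2.61 × 10^-24 / 1.714 × 10^-5)^(1/3) = 5.34 × 10^-7 M

5.34 × 10^-7 M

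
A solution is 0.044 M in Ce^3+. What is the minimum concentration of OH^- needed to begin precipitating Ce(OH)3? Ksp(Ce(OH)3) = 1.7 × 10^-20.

Ce(OH)3(s) ⇌ Ce^3+ + 3 OH^-
Ksp = [Ce^3+][OH^-]^3
Precipitation begins when Q = Ksp. With [Ce^3+] = 0.044 M:
1.7 × 10^-20 = (0.044) × [OH^-]^3
[OH^-] = (1.7 × 10^-20 / 4.4 × 10^-2)^(1/3) = 7.3 x 10^-7 M

7.3 × 10^-7 M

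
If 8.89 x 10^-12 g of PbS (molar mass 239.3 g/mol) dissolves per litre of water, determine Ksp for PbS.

Ksp = 1.38 × 10^-27

Molar solubility s = (8.89 x 10^-12 g/L) / (239.3 g/mol) = 3.715 x 10^-14 M.
PbS(s) ⇌ Pb^2+(aq) + S^2-(aq)
If s mol/L of PbS dissolves, [Pb^2+] = s and [S^2-] = s.
Ksp = [Pb^2+][S^2-]
Ksp = (s)(s) = s^2
With s = 3.715 x 10^-14: Ksp = 1.38 x 10^-27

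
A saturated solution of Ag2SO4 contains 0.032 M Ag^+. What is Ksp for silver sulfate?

Ag2SO4(s) ⇌ 2 Ag^+ + SO4^2-
Stoichiometry gives [SO4^2-] = (1/2)[Ag^+] = 1.60 × 10^-2 M.
Ksp = [Ag^+]^2[SO4^2-]
Ksp = (3.2 x 10^-2)^2 × 1.60 × 10^-2 = 1.6 x 10^-5

Ksp = 1.6e-5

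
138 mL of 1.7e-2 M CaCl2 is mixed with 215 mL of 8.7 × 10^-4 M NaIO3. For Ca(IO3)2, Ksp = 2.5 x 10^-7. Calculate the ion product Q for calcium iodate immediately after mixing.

1.9e-9

Total volume = 138 + 215 = 353 mL.
[Ca^2+] = 1.7 x 10^-2 × (138/353) = 6.65 × 10^-3 M
[IO3^-] = 8.7 x 10^-4 × (215/353) = 5.30 × 10^-4 M
Ca(IO3)2(s) ⇌ Ca^2+ + 2 IO3^-, so Q = [Ca^2+][IO3^-]^2
Q = (6.65 × 10^-3)(5.30 × 10^-4)^2 = 1.9 × 10^-9
Q < Ksp, so no precipitate of Ca(IO3)2 forms.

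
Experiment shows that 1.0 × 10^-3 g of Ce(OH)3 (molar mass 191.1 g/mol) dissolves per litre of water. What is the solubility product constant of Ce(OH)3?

2.0 × 10^-20

Molar solubility s = (1.0 × 10^-3 g/L) / (191.1 g/mol) = 5.23 × 10^-6 M.
Ce(OH)3(s) ⇌ Ce^3+(aq) + 3 OH^-(aq)
With molar solubility s: [Ce^3+] = s, [OH^-] = 3s.
Ksp = [Ce^3+][OH^-]^3
Substituting: Ksp = s(3s)^3 = 27s^4
Ksp = 27 × (5.23 × 10^-6)^4 = 2.0 × 10^-20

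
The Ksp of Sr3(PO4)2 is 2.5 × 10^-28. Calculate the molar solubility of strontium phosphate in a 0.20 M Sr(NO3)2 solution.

s = 8.8 x 10^-14 M

Sr3(PO4)2(s) <=> 3 Sr^2+(aq) + 2 PO4^3-(aq)
Ksp = [Sr^2+]^3[PO4^3-]^2
Let s be the molar solubility in this solution. [Sr^2+] = 0.20 + 3s ≈ 0.20, [PO4^3-] = 2s (common-ion effect: Sr^2+ is already 0.20 M).
Ksp ≈ (0.20)^3 × (2s)^2
s = 8.8 × 10^-14 M
Check: 3s = 2.7 × 10^-13 ≪ 0.20, so the approximation is valid.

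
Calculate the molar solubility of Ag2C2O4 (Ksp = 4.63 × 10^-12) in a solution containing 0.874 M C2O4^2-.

s = 1.15 × 10^-6 M

Ag2C2O4(s) <=> 2 Ag^+(aq) + C2O4^2-(aq)
Ksp = [Ag^+]^2[C2O4^2-]
Let s = moles of Ag2C2O4 that dissolve per litre. [Ag^+] = 2s, [C2O4^2-] = 0.874 + s ≈ 0.874 (since the C2O4^2- already present dominates).
Ksp ≈ (2s)^2 × 0.874
s = 1.15 x 10^-6 M
Check: s = 1.2 × 10^-6 ≪ 0.874, so the approximation is valid.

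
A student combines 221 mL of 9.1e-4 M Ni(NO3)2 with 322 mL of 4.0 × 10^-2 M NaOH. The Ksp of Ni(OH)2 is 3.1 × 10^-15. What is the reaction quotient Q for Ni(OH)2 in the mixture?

Total volume = 221 + 322 = 543 mL.
[Ni^2+] = 9.1 x 10^-4 × (221/543) = 3.70 × 10^-4 M
[OH^-] = 4.0 × 10^-2 × (322/543) = 2.37 × 10^-2 M
Ni(OH)2(s) ⇌ Ni^2+ + 2 OH^-, so Q = [Ni^2+][OH^-]^2
Q = (3.70 x 10^-4)(2.37 × 10^-2)^2 = 2.1 x 10^-7
Q > Ksp, so Ni(OH)2 will precipitate.

Q ≈ 2.1 × 10^-7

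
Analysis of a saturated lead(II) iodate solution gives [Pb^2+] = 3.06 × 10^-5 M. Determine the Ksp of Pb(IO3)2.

Pb(IO3)2(s) ⇌ Pb^2+ + 2 IO3^-
Stoichiometry gives [IO3^-] = (2/1)[Pb^2+] = 6.120 × 10^-5 M.
Ksp = [Pb^2+][IO3^-]^2
Ksp = 3.06 × 10^-5 × (6.120 × 10^-5)^2 = 1.15 × 10^-13

Ksp = 1.15 × 10^-13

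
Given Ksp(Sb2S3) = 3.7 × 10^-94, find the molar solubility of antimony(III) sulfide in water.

8.1 x 10^-20 M

Sb2S3(s) ⇌ 2 Sb^3+ + 3 S^2-
Ksp = [Sb^3+]^2[S^2-]^3
If s mol/L of Sb2S3 dissolves, [Sb^3+] = 2s and [S^2-] = 3s.
Ksp = (2s)^2(3s)^3 = 108s^5
s = (3.7 × 10^-94 / 108)^(1/5) = 8.1 × 10^-20 M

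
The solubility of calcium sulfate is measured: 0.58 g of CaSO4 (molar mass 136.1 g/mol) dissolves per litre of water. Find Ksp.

Molar solubility s = (5.8 x 10^-1 g/L) / (136.1 g/mol) = 4.26 x 10^-3 M.
CaSO4(s) ⇌ Ca^2+(aq) + SO4^2-(aq)
With molar solubility s: [Ca^2+] = s, [SO4^2-] = s.
Ksp = [Ca^2+][SO4^2-]
Ksp = (s)(s) = s^2
Ksp = (4.26 x 10^-3)^2 = 1.8 × 10^-5

Ksp ≈ 1.8 × 10^-5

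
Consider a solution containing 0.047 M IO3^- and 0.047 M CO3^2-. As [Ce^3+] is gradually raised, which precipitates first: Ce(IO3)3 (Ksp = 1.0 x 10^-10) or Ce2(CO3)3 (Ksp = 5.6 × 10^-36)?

Precipitation of each salt starts when its ion product equals its Ksp.
For Ce(IO3)3: 1.0 x 10^-10 = (0.047)^3 × [Ce^3+]  ⇒  [Ce^3+] = 9.6 × 10^-7 M.
For Ce2(CO3)3: 5.6 × 10^-36 = (0.047)^3 × [Ce^3+]^2  ⇒  [Ce^3+] = 2.3 × 10^-16 M.
The salt with the lower threshold [Ce^3+] precipitates first: Ce2(CO3)3.

Ce2(CO3)3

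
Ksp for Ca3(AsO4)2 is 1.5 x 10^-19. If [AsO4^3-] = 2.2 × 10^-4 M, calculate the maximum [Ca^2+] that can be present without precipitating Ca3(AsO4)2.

[Ca^2+] ≈ 1.5e-4 M

Ca3(AsO4)2(s) ⇌ 3 Ca^2+(aq) + 2 AsO4^3-(aq)
Ksp = [Ca^2+]^3[AsO4^3-]^2
Precipitation begins when Q = Ksp. With [AsO4^3-] = 2.2 × 10^-4 M:
1.5 x 10^-19 = (2.2 × 10^-4)^2 × [Ca^2+]^3
[Ca^2+] = (1.5 x 10^-19 / 4.84 × 10^-8)^(1/3) = 1.5 × 10^-4 M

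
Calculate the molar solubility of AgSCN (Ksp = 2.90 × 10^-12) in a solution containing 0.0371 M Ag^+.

AgSCN(s) ⇌ Ag^+ + SCN^-
Ksp = [Ag^+][SCN^-]
Let s be the molar solubility in this solution. [Ag^+] = 0.0371 + s ≈ 0.0371, [SCN^-] = s (common-ion effect: Ag^+ is already 0.0371 M).
Ksp ≈ 0.0371 × s
s = 7.82 × 10^-11 M
Check: s = 7.8 × 10^-11 ≪ 0.0371, so the approximation is valid.

7.82e-11 M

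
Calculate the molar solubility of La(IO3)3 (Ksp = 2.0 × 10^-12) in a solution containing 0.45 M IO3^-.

s ≈ 2.2 × 10^-11 M

La(IO3)3(s) ⇌ La^3+ + 3 IO3^-
Ksp = [La^3+][IO3^-]^3
If s mol/L dissolves here, [La^3+] = s, [IO3^-] = 0.45 + 3s ≈ 0.45 (common-ion effect: IO3^- is already 0.45 M).
Ksp ≈ s × (0.45)^3
s = 2.2 x 10^-11 M
Check: 3s = 6.6 × 10^-11 ≪ 0.45, so the approximation is valid.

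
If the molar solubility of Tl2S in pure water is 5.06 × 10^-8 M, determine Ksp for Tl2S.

Tl2S(s) ⇌ 2 Tl^+ + S^2-
For each mole of Tl2S that dissolves: [Tl^+] = 2s, [S^2-] = s.
Ksp = [Tl^+]^2[S^2-]
Ksp = (2s)^2s = 4s^3
Ksp = 4 × (5.06 × 10^-8)^3 = 5.18 x 10^-22

Ksp ≈ 5.18 × 10^-22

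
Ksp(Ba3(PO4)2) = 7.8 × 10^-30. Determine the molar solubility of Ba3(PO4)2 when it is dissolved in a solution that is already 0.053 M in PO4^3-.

s ≈ 4.7 x 10^-10 M

Ba3(PO4)2(s) ⇌ 3 Ba^2+ + 2 PO4^3-
Ksp = [Ba^2+]^3[PO4^3-]^2
Let s = moles of Ba3(PO4)2 that dissolve per litre. [Ba^2+] = 3s, [PO4^3-] = 0.053 + 2s ≈ 0.053 (Ksp is small, so little additional dissolves).
Ksp ≈ (3s)^3 × (0.053)^2
s = 4.7 × 10^-10 M
Check: 2s = 9.4 × 10^-10 ≪ 0.053, so the approximation is valid.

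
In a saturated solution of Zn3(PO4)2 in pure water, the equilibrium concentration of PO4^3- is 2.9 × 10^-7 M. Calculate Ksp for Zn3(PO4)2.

Ksp ≈ 6.9 x 10^-33

Zn3(PO4)2(s) ⇌ 3 Zn^2+(aq) + 2 PO4^3-(aq)
Stoichiometry gives [Zn^2+] = (3/2)[PO4^3-] = 4.35 × 10^-7 M.
Ksp = [Zn^2+]^3[PO4^3-]^2
Ksp = (4.35 x 10^-7)^3 × (2.9 x 10^-7)^2 = 6.9 x 10^-33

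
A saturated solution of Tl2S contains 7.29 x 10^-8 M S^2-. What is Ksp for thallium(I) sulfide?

Tl2S(s) <=> 2 Tl^+(aq) + S^2-(aq)
Stoichiometry gives [Tl^+] = (2/1)[S^2-] = 1.458 × 10^-7 M.
Ksp = [Tl^+]^2[S^2-]
Ksp = (1.458 × 10^-7)^2 × 7.29 × 10^-8 = 1.55 × 10^-21

Ksp = 1.55e-21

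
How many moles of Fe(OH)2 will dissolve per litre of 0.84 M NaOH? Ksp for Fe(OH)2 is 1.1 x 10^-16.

Fe(OH)2(s) <=> Fe^2+ + 2 OH^-
Ksp = [Fe^2+][OH^-]^2
If s mol/L dissolves here, [Fe^2+] = s, [OH^-] = 0.84 + 2s ≈ 0.84 (since OH^- from NaOH dominates).
Ksp ≈ s × (0.84)^2
s = 1.6 × 10^-16 M
Check: 2s = 3.1 x 10^-16 ≪ 0.84, so the approximation is valid.

1.6 x 10^-16 M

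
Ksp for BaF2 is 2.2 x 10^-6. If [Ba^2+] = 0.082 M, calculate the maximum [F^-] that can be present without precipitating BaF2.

[F^-] ≈ 5.2 × 10^-3 M

BaF2(s) ⇌ Ba^2+(aq) + 2 F^-(aq)
Ksp = [Ba^2+][F^-]^2
Precipitation begins when Q = Ksp. With [Ba^2+] = 0.082 M:
2.2 x 10^-6 = (0.082) × [F^-]^2
[F^-] = (2.2 x 10^-6 / 8.2 × 10^-2)^(1/2) = 5.2 × 10^-3 M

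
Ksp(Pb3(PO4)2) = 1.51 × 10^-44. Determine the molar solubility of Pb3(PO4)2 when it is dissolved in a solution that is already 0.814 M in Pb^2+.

Pb3(PO4)2(s) <=> 3 Pb^2+ + 2 PO4^3-
Ksp = [Pb^2+]^3[PO4^3-]^2
Let s = moles of Pb3(PO4)2 that dissolve per litre. [Pb^2+] = 0.814 + 3s ≈ 0.814, [PO4^3-] = 2s (since the Pb^2+ already present dominates).
Ksp ≈ (0.814)^3 × (2s)^2
s = 8.37 x 10^-23 M
Check: 3s = 2.5 × 10^-22 ≪ 0.814, so the approximation is valid.

8.37 x 10^-23 M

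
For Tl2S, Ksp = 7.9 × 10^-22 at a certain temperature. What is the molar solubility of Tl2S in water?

5.8e-8 M

Tl2S(s) ⇌ 2 Tl^+(aq) + S^2-(aq)
Ksp = [Tl^+]^2[S^2-]
Let s = molar solubility. Then [Tl^+] = 2s and [S^2-] = s.
Substituting: Ksp = (2s)^2s = 4s^3
s^3 = 7.9 × 10^-22 / 4, so s = 5.8 x 10^-8 M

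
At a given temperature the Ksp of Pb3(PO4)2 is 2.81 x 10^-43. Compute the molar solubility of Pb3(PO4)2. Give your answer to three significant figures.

Pb3(PO4)2(s) ⇌ 3 Pb^2+ + 2 PO4^3-
Ksp = [Pb^2+]^3[PO4^3-]^2
With molar solubility s: [Pb^2+] = 3s, [PO4^3-] = 2s.
Substituting: Ksp = (3s)^3(2s)^2 = 108s^5
s = (2.81 x 10^-43 / 108)^(1/5) = 1.21 × 10^-9 M

1.21e-9 M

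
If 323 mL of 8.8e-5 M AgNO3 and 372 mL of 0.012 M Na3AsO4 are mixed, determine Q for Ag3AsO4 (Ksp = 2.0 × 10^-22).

Total volume = 323 + 372 = 695 mL.
[Ag^+] = 8.8 x 10^-5 × (323/695) = 4.09 x 10^-5 M
[AsO4^3-] = 1.2 × 10^-2 × (372/695) = 6.42 × 10^-3 M
Ag3AsO4(s) ⇌ 3 Ag^+(aq) + AsO4^3-(aq), so Q = [Ag^+]^3[AsO4^3-]
Q = (4.09 x 10^-5)^3(6.42 × 10^-3) = 4.4 × 10^-16
Q > Ksp, so Ag3AsO4 will precipitate.

Q ≈ 4.4e-16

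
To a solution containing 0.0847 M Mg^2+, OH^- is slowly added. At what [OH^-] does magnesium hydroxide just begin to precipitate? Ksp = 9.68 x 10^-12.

[OH^-] ≈ 1.07 × 10^-5 M

Mg(OH)2(s) ⇌ Mg^2+ + 2 OH^-
Ksp = [Mg^2+][OH^-]^2
Precipitation begins when Q = Ksp. With [Mg^2+] = 0.0847 M:
9.68 x 10^-12 = (0.0847) × [OH^-]^2
[OH^-] = (9.68 x 10^-12 / 8.47 x 10^-2)^(1/2) = 1.07 × 10^-5 M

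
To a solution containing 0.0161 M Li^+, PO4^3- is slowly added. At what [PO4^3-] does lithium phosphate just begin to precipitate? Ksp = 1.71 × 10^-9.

Li3PO4(s) ⇌ 3 Li^+(aq) + PO4^3-(aq)
Ksp = [Li^+]^3[PO4^3-]
Precipitation begins when Q = Ksp. With [Li^+] = 0.0161 M:
1.71 × 10^-9 = (0.0161)^3 × [PO4^3-]
[PO4^3-] = (1.71 × 10^-9 / 4.173 × 10^-6) = 4.10 x 10^-4 M

[PO4^3-] = 4.10 × 10^-4 M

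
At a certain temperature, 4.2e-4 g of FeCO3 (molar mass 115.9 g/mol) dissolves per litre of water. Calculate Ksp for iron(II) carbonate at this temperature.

1.3 x 10^-11

Molar solubility s = (4.2 × 10^-4 g/L) / (115.9 g/mol) = 3.62 x 10^-6 M.
FeCO3(s) ⇌ Fe^2+(aq) + CO3^2-(aq)
With molar solubility s: [Fe^2+] = s, [CO3^2-] = s.
Ksp = [Fe^2+][CO3^2-]
Ksp = s^2
Ksp = (3.62 x 10^-6)^2 = 1.3 x 10^-11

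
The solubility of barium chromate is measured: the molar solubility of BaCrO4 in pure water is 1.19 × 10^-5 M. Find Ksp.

1.42 × 10^-10

BaCrO4(s) ⇌ Ba^2+ + CrO4^2-
With molar solubility s: [Ba^2+] = s, [CrO4^2-] = s.
Ksp = [Ba^2+][CrO4^2-]
Ksp = s^2
Ksp = (1.19 × 10^-5)^2 = 1.42 × 10^-10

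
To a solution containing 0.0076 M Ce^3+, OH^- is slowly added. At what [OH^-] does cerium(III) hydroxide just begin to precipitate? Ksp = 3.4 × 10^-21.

7.6 × 10^-7 M

Ce(OH)3(s) <=> Ce^3+(aq) + 3 OH^-(aq)
Ksp = [Ce^3+][OH^-]^3
Precipitation begins when Q = Ksp. With [Ce^3+] = 0.0076 M:
3.4 × 10^-21 = (0.0076) × [OH^-]^3
[OH^-] = (3.4 × 10^-21 / 7.6 × 10^-3)^(1/3) = 7.6 × 10^-7 M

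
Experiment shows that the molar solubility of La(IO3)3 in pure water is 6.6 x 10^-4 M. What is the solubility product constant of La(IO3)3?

5.1 × 10^-12

La(IO3)3(s) <=> La^3+ + 3 IO3^-
For each mole of La(IO3)3 that dissolves: [La^3+] = s, [IO3^-] = 3s.
Ksp = [La^3+][IO3^-]^3
So Ksp = s × (3s)^3 = 27s^4
Ksp = 27 × (6.6 × 10^-4)^4 = 5.1 × 10^-12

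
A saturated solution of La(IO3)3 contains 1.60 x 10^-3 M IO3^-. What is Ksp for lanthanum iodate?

La(IO3)3(s) ⇌ La^3+(aq) + 3 IO3^-(aq)
Stoichiometry gives [La^3+] = (1/3)[IO3^-] = 5.333 × 10^-4 M.
Ksp = [La^3+][IO3^-]^3
Ksp = 5.333 x 10^-4 × (1.60 × 10^-3)^3 = 2.18 x 10^-12

2.18e-12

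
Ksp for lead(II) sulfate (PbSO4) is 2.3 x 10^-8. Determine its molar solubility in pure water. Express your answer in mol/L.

s ≈ 1.5e-4 M

PbSO4(s) ⇌ Pb^2+(aq) + SO4^2-(aq)
Ksp = [Pb^2+][SO4^2-]
With molar solubility s: [Pb^2+] = s, [SO4^2-] = s.
Ksp = (s)(s) = s^2
s = √(2.3 x 10^-8) = 1.5 × 10^-4 M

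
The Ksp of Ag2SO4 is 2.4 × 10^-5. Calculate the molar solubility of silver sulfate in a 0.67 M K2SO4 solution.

s ≈ 3.0 × 10^-3 M

Ag2SO4(s) ⇌ 2 Ag^+ + SO4^2-
Ksp = [Ag^+]^2[SO4^2-]
If s mol/L dissolves here, [Ag^+] = 2s, [SO4^2-] = 0.67 + s ≈ 0.67 (Ksp is small, so little additional dissolves).
Ksp ≈ (2s)^2 × 0.67
s = 3.0 x 10^-3 M
Check: s = 3.0 × 10^-3 ≪ 0.67, so the approximation is valid.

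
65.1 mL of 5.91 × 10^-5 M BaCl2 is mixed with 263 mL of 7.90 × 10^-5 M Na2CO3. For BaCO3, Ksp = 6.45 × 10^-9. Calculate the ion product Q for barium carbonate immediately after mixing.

Q = 7.43 × 10^-10

Total volume = 65.1 + 263 = 328.1 mL.
[Ba^2+] = 5.91 × 10^-5 × (65.1/328.1) = 1.173 × 10^-5 M
[CO3^2-] = 7.90 × 10^-5 × (263/328.1) = 6.333 × 10^-5 M
BaCO3(s) ⇌ Ba^2+(aq) + CO3^2-(aq), so Q = [Ba^2+][CO3^2-]
Q = (1.173 x 10^-5)(6.333 × 10^-5) = 7.43 × 10^-10
Q < Ksp, so no precipitate of BaCO3 forms.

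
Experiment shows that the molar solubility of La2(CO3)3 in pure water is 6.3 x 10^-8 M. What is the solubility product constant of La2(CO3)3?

Ksp ≈ 1.1 × 10^-34

La2(CO3)3(s) <=> 2 La^3+(aq) + 3 CO3^2-(aq)
With molar solubility s: [La^3+] = 2s, [CO3^2-] = 3s.
Ksp = [La^3+]^2[CO3^2-]^3
So Ksp = (2s)^2 × (3s)^3 = 108s^5
With s = 6.3 × 10^-8: Ksp = 1.1 x 10^-34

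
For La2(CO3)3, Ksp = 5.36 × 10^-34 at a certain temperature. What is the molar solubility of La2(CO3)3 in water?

La2(CO3)3(s) <=> 2 La^3+ + 3 CO3^2-
Ksp = [La^3+]^2[CO3^2-]^3
If s mol/L of La2(CO3)3 dissolves, [La^3+] = 2s and [CO3^2-] = 3s.
So Ksp = (2s)^2 × (3s)^3 = 108s^5
s^5 = 5.36 × 10^-34 / 108, so s = 8.69 × 10^-8 M

8.69e-8 M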